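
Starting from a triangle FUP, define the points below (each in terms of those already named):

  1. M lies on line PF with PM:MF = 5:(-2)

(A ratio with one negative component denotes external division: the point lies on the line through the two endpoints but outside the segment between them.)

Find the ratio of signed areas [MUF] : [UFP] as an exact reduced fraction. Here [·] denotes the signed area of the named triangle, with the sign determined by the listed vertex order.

[MUF]:[UFP] = -2/3

Choose coordinates F = (0, 0), U = (1, 0), P = (0, 1).
1. M lies on line PF with PM:MF = 5:(-2) ⇒ M = (0, -2/3)
2·[MUF] = 2/3, 2·[UFP] = -1
[MUF]:[UFP] = 2/3:-1 = -2/3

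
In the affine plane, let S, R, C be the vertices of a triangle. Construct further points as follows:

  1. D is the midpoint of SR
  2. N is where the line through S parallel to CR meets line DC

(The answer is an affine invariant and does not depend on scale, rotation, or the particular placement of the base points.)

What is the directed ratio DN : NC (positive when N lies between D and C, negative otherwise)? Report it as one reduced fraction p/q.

Choose coordinates S = (0, 0), R = (1, 0), C = (0, 1).
1. D is the midpoint of SR ⇒ D = (1/2, 0)
2. N is where the line through S parallel to CR meets line DC ⇒ N = (1, -1)
N = D + t·(C−D) with t = -1, so DN:NC = t:(1−t) = -1:2

DN:NC = -1/2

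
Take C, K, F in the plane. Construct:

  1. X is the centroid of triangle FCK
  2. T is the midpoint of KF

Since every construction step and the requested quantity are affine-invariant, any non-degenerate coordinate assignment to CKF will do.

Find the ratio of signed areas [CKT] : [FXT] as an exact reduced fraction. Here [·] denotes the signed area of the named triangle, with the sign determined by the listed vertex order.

[CKT]:[FXT] = 3

Choose coordinates C = (0, 0), K = (1, 0), F = (0, 1).
1. X is the centroid of triangle FCK ⇒ X = (1/3, 1/3)
2. T is the midpoint of KF ⇒ T = (1/2, 1/2)
2·[CKT] = 1/2, 2·[FXT] = 1/6
[CKT]:[FXT] = 1/2:1/6 = 3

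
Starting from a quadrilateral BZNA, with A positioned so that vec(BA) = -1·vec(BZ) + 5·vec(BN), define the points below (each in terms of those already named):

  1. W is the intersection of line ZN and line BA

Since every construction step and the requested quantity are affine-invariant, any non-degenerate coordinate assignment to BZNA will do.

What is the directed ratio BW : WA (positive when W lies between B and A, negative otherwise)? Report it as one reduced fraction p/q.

Set B = (0, 0), Z = (1, 0), N = (0, 1), A = (-1, 5); any affine frame gives the same invariant.
1. W is the intersection of line ZN and line BA ⇒ W = (-1/4, 5/4)
W = B + t·(A−B) with t = 1/4, so BW:WA = t:(1−t) = 1/4:3/4

BW:WA = 1/3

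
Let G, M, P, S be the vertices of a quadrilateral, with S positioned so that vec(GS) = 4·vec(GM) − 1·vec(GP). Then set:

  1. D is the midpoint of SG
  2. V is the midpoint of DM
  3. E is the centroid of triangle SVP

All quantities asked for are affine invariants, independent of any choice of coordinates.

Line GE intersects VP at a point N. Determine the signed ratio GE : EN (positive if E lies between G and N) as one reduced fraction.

Work in coordinates with G = (0, 0), M = (1, 0), P = (0, 1), S = (4, -1).
1. D is the midpoint of SG ⇒ D = (2, -1/2)
2. V is the midpoint of DM ⇒ V = (3/2, -1/4)
3. E is the centroid of triangle SVP ⇒ E = (11/6, -1/12)
line GE meets VP at N = (33/26, -3/52)
E = G + t·(N−G) with t = 13/9, so GE:EN = 13/9:-4/9

GE:EN = -13/4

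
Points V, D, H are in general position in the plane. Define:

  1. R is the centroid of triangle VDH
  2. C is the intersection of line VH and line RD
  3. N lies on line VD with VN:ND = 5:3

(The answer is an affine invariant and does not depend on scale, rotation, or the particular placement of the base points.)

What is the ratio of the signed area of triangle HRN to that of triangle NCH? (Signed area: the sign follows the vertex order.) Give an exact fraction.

Choose coordinates V = (0, 0), D = (1, 0), H = (0, 1).
1. R is the centroid of triangle VDH ⇒ R = (1/3, 1/3)
2. C is the intersection of line VH and line RD ⇒ C = (0, 1/2)
3. N lies on line VD with VN:ND = 5:3 ⇒ N = (5/8, 0)
2·[HRN] = 1/12, 2·[NCH] = -5/16
[HRN]:[NCH] = 1/12:-5/16 = -4/15

[HRN]:[NCH] = -4/15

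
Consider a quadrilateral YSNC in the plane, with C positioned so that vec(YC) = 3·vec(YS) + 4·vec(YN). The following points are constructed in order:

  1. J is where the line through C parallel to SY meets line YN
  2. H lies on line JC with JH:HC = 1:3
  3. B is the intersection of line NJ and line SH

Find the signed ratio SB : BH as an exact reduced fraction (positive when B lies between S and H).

SB:BH = -4/3

Work in coordinates with Y = (0, 0), S = (1, 0), N = (0, 1), C = (3, 4).
1. J is where the line through C parallel to SY meets line YN ⇒ J = (0, 4)
2. H lies on line JC with JH:HC = 1:3 ⇒ H = (3/4, 4)
3. B is the intersection of line NJ and line SH ⇒ B = (0, 16)
B = S + t·(H−S) with t = 4, so SB:BH = t:(1−t) = 4:-3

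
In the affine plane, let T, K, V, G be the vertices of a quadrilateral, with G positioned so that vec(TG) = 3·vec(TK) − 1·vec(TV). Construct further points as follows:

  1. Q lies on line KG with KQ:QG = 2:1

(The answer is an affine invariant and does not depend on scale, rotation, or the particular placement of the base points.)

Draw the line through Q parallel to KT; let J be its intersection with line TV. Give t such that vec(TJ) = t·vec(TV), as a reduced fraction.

Work in coordinates with T = (0, 0), K = (1, 0), V = (0, 1), G = (3, -1).
1. Q lies on line KG with KQ:QG = 2:1 ⇒ Q = (7/3, -2/3)
through Q parallel to KT: direction (-1, 0); meets TV at J = (0, -2/3)
J = T + t·(V−T) with t = -2/3

t = -2/3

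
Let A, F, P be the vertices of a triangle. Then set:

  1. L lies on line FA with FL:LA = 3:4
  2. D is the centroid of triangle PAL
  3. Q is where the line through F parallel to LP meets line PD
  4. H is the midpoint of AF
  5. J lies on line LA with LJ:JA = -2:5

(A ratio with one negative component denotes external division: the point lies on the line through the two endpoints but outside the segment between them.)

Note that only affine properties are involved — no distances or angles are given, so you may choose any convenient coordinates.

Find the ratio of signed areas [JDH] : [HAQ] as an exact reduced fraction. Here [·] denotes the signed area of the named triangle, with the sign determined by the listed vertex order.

[JDH]:[HAQ] = -38/315

Set A = (0, 0), F = (1, 0), P = (0, 1); any affine frame gives the same invariant.
1. L lies on line FA with FL:LA = 3:4 ⇒ L = (4/7, 0)
2. D is the centroid of triangle PAL ⇒ D = (4/21, 1/3)
3. Q is where the line through F parallel to LP meets line PD ⇒ Q = (-3/7, 5/2)
4. H is the midpoint of AF ⇒ H = (1/2, 0)
5. J lies on line LA with LJ:JA = -2:5 ⇒ J = (20/21, 0)
2·[JDH] = 19/126, 2·[HAQ] = -5/4
[JDH]:[HAQ] = 19/126:-5/4 = -38/315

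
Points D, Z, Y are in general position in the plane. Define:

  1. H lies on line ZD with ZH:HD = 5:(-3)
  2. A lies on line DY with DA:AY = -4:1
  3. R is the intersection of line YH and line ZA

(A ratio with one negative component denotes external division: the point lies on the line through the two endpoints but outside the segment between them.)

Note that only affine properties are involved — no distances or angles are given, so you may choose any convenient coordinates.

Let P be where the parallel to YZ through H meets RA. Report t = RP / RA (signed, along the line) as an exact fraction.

t = -50

Work in coordinates with D = (0, 0), Z = (1, 0), Y = (0, 1).
1. H lies on line ZD with ZH:HD = 5:(-3) ⇒ H = (-3/2, 0)
2. A lies on line DY with DA:AY = -4:1 ⇒ A = (0, 4/3)
3. R is the intersection of line YH and line ZA ⇒ R = (1/6, 10/9)
through H parallel to YZ: direction (1, -1); meets RA at P = (17/2, -10)
P = R + t·(A−R) with t = -50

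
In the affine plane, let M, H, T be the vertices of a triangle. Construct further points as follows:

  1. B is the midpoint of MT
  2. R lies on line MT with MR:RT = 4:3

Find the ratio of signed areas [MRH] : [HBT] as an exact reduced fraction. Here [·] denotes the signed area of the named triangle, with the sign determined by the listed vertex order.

Set M = (0, 0), H = (1, 0), T = (0, 1); any affine frame gives the same invariant.
1. B is the midpoint of MT ⇒ B = (0, 1/2)
2. R lies on line MT with MR:RT = 4:3 ⇒ R = (0, 4/7)
2·[MRH] = -4/7, 2·[HBT] = -1/2
[MRH]:[HBT] = -4/7:-1/2 = 8/7

[MRH]:[HBT] = 8/7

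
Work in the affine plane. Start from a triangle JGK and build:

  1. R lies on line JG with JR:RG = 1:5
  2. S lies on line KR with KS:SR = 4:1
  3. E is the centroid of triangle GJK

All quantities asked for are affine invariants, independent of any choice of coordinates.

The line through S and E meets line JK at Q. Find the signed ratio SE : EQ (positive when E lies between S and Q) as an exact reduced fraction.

Assign J = (0, 0), G = (1, 0), K = (0, 1) — the answer is frame-independent, so this choice is without loss of generality.
1. R lies on line JG with JR:RG = 1:5 ⇒ R = (1/6, 0)
2. S lies on line KR with KS:SR = 4:1 ⇒ S = (2/15, 1/5)
3. E is the centroid of triangle GJK ⇒ E = (1/3, 1/3)
line SE meets JK at Q = (0, 1/9)
E = S + t·(Q−S) with t = -3/2, so SE:EQ = -3/2:5/2

SE:EQ = -3/5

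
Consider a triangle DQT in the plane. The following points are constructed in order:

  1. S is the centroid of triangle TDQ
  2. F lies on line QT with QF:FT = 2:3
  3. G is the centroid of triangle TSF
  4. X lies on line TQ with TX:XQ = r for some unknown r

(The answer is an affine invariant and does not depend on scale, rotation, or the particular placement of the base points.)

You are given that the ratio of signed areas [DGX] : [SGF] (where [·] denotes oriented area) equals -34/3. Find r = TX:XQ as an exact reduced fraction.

Assign D = (0, 0), Q = (1, 0), T = (0, 1) — the answer is frame-independent, so this choice is without loss of generality.
1. S is the centroid of triangle TDQ ⇒ S = (1/3, 1/3)
2. F lies on line QT with QF:FT = 2:3 ⇒ F = (3/5, 2/5)
3. G is the centroid of triangle TSF ⇒ G = (14/45, 26/45)
4. With TX:XQ = r, write λ = r/(r+1) so X = T + λ·(Q−T); X is affine-linear in λ
Every point depending on X is an affine combination of X and λ-independent points, so each such coordinate is linear in λ; the λ² term in each signed area is a multiple of (Q−T)×(Q−T) = 0, so 2·[DGX] and 2·[SGF] are each linear in λ. Evaluating at λ=0 and λ=1:
  2·[DGX] = -8/9·λ + 14/45,   2·[SGF] = -1/15
So [DGX]:[SGF] = (-8/9·λ + 14/45) / (-1/15). Setting this equal to -34/3:
  -8/9·λ + 14/45 = -34/3·(-1/15)  ⇒  λ = -1/2
Then r = λ/(1−λ) = (-1/2)/(3/2) = -1/3. Check: with r = -1/3, X = (-1/2, 3/2) and [DGX]:[SGF] = -34/3 as required.

r = -1/3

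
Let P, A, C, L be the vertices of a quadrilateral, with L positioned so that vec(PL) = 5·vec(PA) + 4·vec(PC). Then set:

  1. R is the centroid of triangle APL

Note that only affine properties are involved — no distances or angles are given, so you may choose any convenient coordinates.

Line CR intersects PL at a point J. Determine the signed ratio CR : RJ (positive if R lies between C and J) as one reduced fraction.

CR:RJ = -19/4

Set P = (0, 0), A = (1, 0), C = (0, 1), L = (5, 4); any affine frame gives the same invariant.
1. R is the centroid of triangle APL ⇒ R = (2, 4/3)
line CR meets PL at J = (30/19, 24/19)
R = C + t·(J−C) with t = 19/15, so CR:RJ = 19/15:-4/15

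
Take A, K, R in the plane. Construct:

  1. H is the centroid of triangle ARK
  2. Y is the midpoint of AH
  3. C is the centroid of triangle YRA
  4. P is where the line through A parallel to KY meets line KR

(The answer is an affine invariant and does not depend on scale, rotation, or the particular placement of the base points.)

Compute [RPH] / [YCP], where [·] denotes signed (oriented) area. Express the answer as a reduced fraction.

Work in coordinates with A = (0, 0), K = (1, 0), R = (0, 1).
1. H is the centroid of triangle ARK ⇒ H = (1/3, 1/3)
2. Y is the midpoint of AH ⇒ Y = (1/6, 1/6)
3. C is the centroid of triangle YRA ⇒ C = (1/18, 7/18)
4. P is where the line through A parallel to KY meets line KR ⇒ P = (5/4, -1/4)
2·[RPH] = -5/12, 2·[YCP] = -7/36
[RPH]:[YCP] = -5/12:-7/36 = 15/7

[RPH]:[YCP] = 15/7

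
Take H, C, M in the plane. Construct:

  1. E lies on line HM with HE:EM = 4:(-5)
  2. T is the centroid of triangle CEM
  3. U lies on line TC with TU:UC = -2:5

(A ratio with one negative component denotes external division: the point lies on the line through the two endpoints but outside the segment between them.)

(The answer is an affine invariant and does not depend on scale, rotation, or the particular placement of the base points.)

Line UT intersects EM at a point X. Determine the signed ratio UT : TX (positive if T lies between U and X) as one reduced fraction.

UT:TX = -4/3

Assign H = (0, 0), C = (1, 0), M = (0, 1) — the answer is frame-independent, so this choice is without loss of generality.
1. E lies on line HM with HE:EM = 4:(-5) ⇒ E = (0, -4)
2. T is the centroid of triangle CEM ⇒ T = (1/3, -1)
3. U lies on line TC with TU:UC = -2:5 ⇒ U = (-1/9, -5/3)
line UT meets EM at X = (0, -3/2)
T = U + t·(X−U) with t = 4, so UT:TX = 4:-3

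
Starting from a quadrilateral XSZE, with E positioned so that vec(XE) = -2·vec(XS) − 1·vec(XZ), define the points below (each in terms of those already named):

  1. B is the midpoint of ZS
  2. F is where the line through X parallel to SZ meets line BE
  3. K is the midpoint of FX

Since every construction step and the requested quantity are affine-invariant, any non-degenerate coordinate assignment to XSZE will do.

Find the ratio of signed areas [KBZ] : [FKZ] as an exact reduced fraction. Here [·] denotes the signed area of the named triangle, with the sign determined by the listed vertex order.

Work in coordinates with X = (0, 0), S = (1, 0), Z = (0, 1), E = (-2, -1).
1. B is the midpoint of ZS ⇒ B = (1/2, 1/2)
2. F is where the line through X parallel to SZ meets line BE ⇒ F = (-1/8, 1/8)
3. K is the midpoint of FX ⇒ K = (-1/16, 1/16)
2·[KBZ] = 1/2, 2·[FKZ] = 1/16
[KBZ]:[FKZ] = 1/2:1/16 = 8

[KBZ]:[FKZ] = 8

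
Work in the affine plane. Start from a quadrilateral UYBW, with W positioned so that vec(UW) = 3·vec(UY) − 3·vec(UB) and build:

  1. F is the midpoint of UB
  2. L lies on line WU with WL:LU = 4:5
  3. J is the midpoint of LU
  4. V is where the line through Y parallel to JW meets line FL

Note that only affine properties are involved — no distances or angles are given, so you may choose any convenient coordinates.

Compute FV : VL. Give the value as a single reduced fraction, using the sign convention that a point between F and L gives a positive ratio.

Work in coordinates with U = (0, 0), Y = (1, 0), B = (0, 1), W = (3, -3).
1. F is the midpoint of UB ⇒ F = (0, 1/2)
2. L lies on line WU with WL:LU = 4:5 ⇒ L = (5/3, -5/3)
3. J is the midpoint of LU ⇒ J = (5/6, -5/6)
4. V is where the line through Y parallel to JW meets line FL ⇒ V = (-5/3, 8/3)
V = F + t·(L−F) with t = -1, so FV:VL = t:(1−t) = -1:2

FV:VL = -1/2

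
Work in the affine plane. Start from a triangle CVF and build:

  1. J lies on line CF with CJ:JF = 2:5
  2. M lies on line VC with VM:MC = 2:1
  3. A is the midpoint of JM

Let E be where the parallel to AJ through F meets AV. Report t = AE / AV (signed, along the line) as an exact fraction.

t = 5/4

Assign C = (0, 0), V = (1, 0), F = (0, 1) — the answer is frame-independent, so this choice is without loss of generality.
1. J lies on line CF with CJ:JF = 2:5 ⇒ J = (0, 2/7)
2. M lies on line VC with VM:MC = 2:1 ⇒ M = (1/3, 0)
3. A is the midpoint of JM ⇒ A = (1/6, 1/7)
through F parallel to AJ: direction (-1/6, 1/7); meets AV at E = (29/24, -1/28)
E = A + t·(V−A) with t = 5/4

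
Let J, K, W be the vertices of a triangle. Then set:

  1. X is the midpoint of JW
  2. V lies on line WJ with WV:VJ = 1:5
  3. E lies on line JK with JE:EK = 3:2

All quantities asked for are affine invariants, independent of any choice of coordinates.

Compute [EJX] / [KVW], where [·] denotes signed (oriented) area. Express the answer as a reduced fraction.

[EJX]:[KVW] = 9/5

Assign J = (0, 0), K = (1, 0), W = (0, 1) — the answer is frame-independent, so this choice is without loss of generality.
1. X is the midpoint of JW ⇒ X = (0, 1/2)
2. V lies on line WJ with WV:VJ = 1:5 ⇒ V = (0, 5/6)
3. E lies on line JK with JE:EK = 3:2 ⇒ E = (3/5, 0)
2·[EJX] = -3/10, 2·[KVW] = -1/6
[EJX]:[KVW] = -3/10:-1/6 = 9/5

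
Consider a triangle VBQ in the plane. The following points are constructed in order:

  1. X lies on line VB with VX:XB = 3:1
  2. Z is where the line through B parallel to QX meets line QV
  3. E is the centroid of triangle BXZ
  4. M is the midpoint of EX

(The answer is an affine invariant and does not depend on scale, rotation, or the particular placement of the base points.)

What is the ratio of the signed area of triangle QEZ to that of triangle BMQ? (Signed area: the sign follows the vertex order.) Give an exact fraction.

Set V = (0, 0), B = (1, 0), Q = (0, 1); any affine frame gives the same invariant.
1. X lies on line VB with VX:XB = 3:1 ⇒ X = (3/4, 0)
2. Z is where the line through B parallel to QX meets line QV ⇒ Z = (0, 4/3)
3. E is the centroid of triangle BXZ ⇒ E = (7/12, 4/9)
4. M is the midpoint of EX ⇒ M = (2/3, 2/9)
2·[QEZ] = 7/36, 2·[BMQ] = -1/9
[QEZ]:[BMQ] = 7/36:-1/9 = -7/4

[QEZ]:[BMQ] = -7/4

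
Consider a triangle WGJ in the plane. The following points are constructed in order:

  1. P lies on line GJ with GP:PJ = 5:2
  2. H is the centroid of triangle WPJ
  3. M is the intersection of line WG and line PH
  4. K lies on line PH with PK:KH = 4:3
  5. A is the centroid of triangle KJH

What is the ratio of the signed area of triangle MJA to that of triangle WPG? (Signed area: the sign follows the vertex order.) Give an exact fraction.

Assign W = (0, 0), G = (1, 0), J = (0, 1) — the answer is frame-independent, so this choice is without loss of generality.
1. P lies on line GJ with GP:PJ = 5:2 ⇒ P = (2/7, 5/7)
2. H is the centroid of triangle WPJ ⇒ H = (2/21, 4/7)
3. M is the intersection of line WG and line PH ⇒ M = (-2/3, 0)
4. K lies on line PH with PK:KH = 4:3 ⇒ K = (26/147, 31/49)
5. A is the centroid of triangle KJH ⇒ A = (40/441, 36/49)
2·[MJA] = -118/441, 2·[WPG] = -5/7
[MJA]:[WPG] = -118/441:-5/7 = 118/315

[MJA]:[WPG] = 118/315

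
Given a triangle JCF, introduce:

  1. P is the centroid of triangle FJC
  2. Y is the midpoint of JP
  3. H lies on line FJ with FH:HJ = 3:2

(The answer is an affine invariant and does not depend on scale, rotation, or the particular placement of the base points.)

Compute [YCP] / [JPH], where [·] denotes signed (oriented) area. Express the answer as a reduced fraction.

Set J = (0, 0), C = (1, 0), F = (0, 1); any affine frame gives the same invariant.
1. P is the centroid of triangle FJC ⇒ P = (1/3, 1/3)
2. Y is the midpoint of JP ⇒ Y = (1/6, 1/6)
3. H lies on line FJ with FH:HJ = 3:2 ⇒ H = (0, 2/5)
2·[YCP] = 1/6, 2·[JPH] = 2/15
[YCP]:[JPH] = 1/6:2/15 = 5/4

[YCP]:[JPH] = 5/4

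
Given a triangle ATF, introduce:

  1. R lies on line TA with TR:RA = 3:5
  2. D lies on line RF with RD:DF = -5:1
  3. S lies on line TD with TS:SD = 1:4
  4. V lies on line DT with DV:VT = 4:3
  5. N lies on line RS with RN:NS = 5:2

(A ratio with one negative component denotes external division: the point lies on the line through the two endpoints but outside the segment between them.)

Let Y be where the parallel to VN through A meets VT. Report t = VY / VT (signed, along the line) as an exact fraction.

t = -47/9

Work in coordinates with A = (0, 0), T = (1, 0), F = (0, 1).
1. R lies on line TA with TR:RA = 3:5 ⇒ R = (5/8, 0)
2. D lies on line RF with RD:DF = -5:1 ⇒ D = (-5/32, 5/4)
3. S lies on line TD with TS:SD = 1:4 ⇒ S = (123/160, 1/4)
4. V lies on line DT with DV:VT = 4:3 ⇒ V = (113/224, 15/28)
5. N lies on line RS with RN:NS = 5:2 ⇒ N = (163/224, 5/28)
through A parallel to VN: direction (25/112, -5/14); meets VT at Y = (-25/12, 10/3)
Y = V + t·(T−V) with t = -47/9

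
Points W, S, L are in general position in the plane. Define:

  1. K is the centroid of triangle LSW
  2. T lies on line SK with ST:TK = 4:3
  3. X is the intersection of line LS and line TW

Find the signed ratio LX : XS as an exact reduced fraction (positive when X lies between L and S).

LX:XS = 13/4

Set W = (0, 0), S = (1, 0), L = (0, 1); any affine frame gives the same invariant.
1. K is the centroid of triangle LSW ⇒ K = (1/3, 1/3)
2. T lies on line SK with ST:TK = 4:3 ⇒ T = (13/21, 4/21)
3. X is the intersection of line LS and line TW ⇒ X = (13/17, 4/17)
X = L + t·(S−L) with t = 13/17, so LX:XS = t:(1−t) = 13/17:4/17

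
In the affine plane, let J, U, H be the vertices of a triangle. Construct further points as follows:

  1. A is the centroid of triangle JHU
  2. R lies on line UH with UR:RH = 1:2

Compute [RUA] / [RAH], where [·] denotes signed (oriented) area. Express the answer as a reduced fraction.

[RUA]:[RAH] = 1/2

Assign J = (0, 0), U = (1, 0), H = (0, 1) — the answer is frame-independent, so this choice is without loss of generality.
1. A is the centroid of triangle JHU ⇒ A = (1/3, 1/3)
2. R lies on line UH with UR:RH = 1:2 ⇒ R = (2/3, 1/3)
2·[RUA] = -1/9, 2·[RAH] = -2/9
[RUA]:[RAH] = -1/9:-2/9 = 1/2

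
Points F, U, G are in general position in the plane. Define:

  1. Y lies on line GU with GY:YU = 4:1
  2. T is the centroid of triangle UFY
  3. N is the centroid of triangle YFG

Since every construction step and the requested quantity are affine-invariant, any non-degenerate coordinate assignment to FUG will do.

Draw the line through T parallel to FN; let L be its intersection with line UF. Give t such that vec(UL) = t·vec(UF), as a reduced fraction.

Work in coordinates with F = (0, 0), U = (1, 0), G = (0, 1).
1. Y lies on line GU with GY:YU = 4:1 ⇒ Y = (4/5, 1/5)
2. T is the centroid of triangle UFY ⇒ T = (3/5, 1/15)
3. N is the centroid of triangle YFG ⇒ N = (4/15, 2/5)
through T parallel to FN: direction (4/15, 2/5); meets UF at L = (5/9, 0)
L = U + t·(F−U) with t = 4/9

t = 4/9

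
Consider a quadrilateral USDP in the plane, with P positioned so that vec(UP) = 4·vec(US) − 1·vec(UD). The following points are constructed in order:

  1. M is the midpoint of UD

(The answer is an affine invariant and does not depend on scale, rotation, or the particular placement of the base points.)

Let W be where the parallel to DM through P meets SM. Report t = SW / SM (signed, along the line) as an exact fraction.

t = -3

Assign U = (0, 0), S = (1, 0), D = (0, 1), P = (4, -1) — the answer is frame-independent, so this choice is without loss of generality.
1. M is the midpoint of UD ⇒ M = (0, 1/2)
through P parallel to DM: direction (0, -1/2); meets SM at W = (4, -3/2)
W = S + t·(M−S) with t = -3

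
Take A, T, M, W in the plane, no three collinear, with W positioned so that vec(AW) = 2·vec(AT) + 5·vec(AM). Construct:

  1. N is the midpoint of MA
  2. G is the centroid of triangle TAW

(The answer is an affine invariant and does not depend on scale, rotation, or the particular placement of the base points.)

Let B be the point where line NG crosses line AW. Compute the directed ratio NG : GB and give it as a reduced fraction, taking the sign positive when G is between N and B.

Work in coordinates with A = (0, 0), T = (1, 0), M = (0, 1), W = (2, 5).
1. N is the midpoint of MA ⇒ N = (0, 1/2)
2. G is the centroid of triangle TAW ⇒ G = (1, 5/3)
line NG meets AW at B = (3/8, 15/16)
G = N + t·(B−N) with t = 8/3, so NG:GB = 8/3:-5/3

NG:GB = -8/5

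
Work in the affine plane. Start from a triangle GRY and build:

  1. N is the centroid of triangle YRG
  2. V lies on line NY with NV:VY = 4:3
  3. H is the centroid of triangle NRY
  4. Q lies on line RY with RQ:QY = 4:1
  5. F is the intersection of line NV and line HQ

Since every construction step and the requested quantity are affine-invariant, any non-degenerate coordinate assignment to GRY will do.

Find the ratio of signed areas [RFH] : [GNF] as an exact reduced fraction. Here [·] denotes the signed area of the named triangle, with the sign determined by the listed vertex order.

[RFH]:[GNF] = 4/9

Set G = (0, 0), R = (1, 0), Y = (0, 1); any affine frame gives the same invariant.
1. N is the centroid of triangle YRG ⇒ N = (1/3, 1/3)
2. V lies on line NY with NV:VY = 4:3 ⇒ V = (1/7, 5/7)
3. H is the centroid of triangle NRY ⇒ H = (4/9, 4/9)
4. Q lies on line RY with RQ:QY = 4:1 ⇒ Q = (1/5, 4/5)
5. F is the intersection of line NV and line HQ ⇒ F = (-1/6, 4/3)
2·[RFH] = 2/9, 2·[GNF] = 1/2
[RFH]:[GNF] = 2/9:1/2 = 4/9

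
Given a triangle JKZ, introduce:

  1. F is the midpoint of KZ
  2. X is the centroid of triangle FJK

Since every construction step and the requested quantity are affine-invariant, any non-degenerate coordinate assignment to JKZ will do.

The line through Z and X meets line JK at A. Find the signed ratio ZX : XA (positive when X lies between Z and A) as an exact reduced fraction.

ZX:XA = 5

Work in coordinates with J = (0, 0), K = (1, 0), Z = (0, 1).
1. F is the midpoint of KZ ⇒ F = (1/2, 1/2)
2. X is the centroid of triangle FJK ⇒ X = (1/2, 1/6)
line ZX meets JK at A = (3/5, 0)
X = Z + t·(A−Z) with t = 5/6, so ZX:XA = 5/6:1/6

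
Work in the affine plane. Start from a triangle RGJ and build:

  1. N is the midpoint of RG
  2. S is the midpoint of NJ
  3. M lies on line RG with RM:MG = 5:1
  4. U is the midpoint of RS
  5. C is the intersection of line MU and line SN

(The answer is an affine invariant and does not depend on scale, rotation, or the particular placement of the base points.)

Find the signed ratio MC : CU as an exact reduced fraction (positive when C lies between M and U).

Assign R = (0, 0), G = (1, 0), J = (0, 1) — the answer is frame-independent, so this choice is without loss of generality.
1. N is the midpoint of RG ⇒ N = (1/2, 0)
2. S is the midpoint of NJ ⇒ S = (1/4, 1/2)
3. M lies on line RG with RM:MG = 5:1 ⇒ M = (5/6, 0)
4. U is the midpoint of RS ⇒ U = (1/8, 1/4)
5. C is the intersection of line MU and line SN ⇒ C = (3/7, 1/7)
C = M + t·(U−M) with t = 4/7, so MC:CU = t:(1−t) = 4/7:3/7

MC:CU = 4/3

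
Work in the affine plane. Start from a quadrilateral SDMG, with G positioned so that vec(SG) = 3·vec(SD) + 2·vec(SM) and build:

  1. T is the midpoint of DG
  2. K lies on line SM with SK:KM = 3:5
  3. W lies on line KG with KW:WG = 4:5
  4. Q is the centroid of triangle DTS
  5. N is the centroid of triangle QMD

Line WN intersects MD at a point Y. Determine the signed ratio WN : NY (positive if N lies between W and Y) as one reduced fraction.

Set S = (0, 0), D = (1, 0), M = (0, 1), G = (3, 2); any affine frame gives the same invariant.
1. T is the midpoint of DG ⇒ T = (2, 1)
2. K lies on line SM with SK:KM = 3:5 ⇒ K = (0, 3/8)
3. W lies on line KG with KW:WG = 4:5 ⇒ W = (4/3, 79/72)
4. Q is the centroid of triangle DTS ⇒ Q = (1, 1/3)
5. N is the centroid of triangle QMD ⇒ N = (2/3, 4/9)
line WN meets MD at Y = (58/95, 37/95)
N = W + t·(Y−W) with t = 95/103, so WN:NY = 95/103:8/103

WN:NY = 95/8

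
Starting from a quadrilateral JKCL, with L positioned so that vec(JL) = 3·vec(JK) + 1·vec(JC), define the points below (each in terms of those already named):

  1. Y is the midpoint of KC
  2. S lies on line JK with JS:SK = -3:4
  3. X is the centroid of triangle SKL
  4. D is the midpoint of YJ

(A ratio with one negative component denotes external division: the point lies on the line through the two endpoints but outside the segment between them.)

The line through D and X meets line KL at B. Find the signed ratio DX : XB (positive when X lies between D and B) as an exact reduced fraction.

Assign J = (0, 0), K = (1, 0), C = (0, 1), L = (3, 1) — the answer is frame-independent, so this choice is without loss of generality.
1. Y is the midpoint of KC ⇒ Y = (1/2, 1/2)
2. S lies on line JK with JS:SK = -3:4 ⇒ S = (-3, 0)
3. X is the centroid of triangle SKL ⇒ X = (1/3, 1/3)
4. D is the midpoint of YJ ⇒ D = (1/4, 1/4)
line DX meets KL at B = (-1, -1)
X = D + t·(B−D) with t = -1/15, so DX:XB = -1/15:16/15

DX:XB = -1/16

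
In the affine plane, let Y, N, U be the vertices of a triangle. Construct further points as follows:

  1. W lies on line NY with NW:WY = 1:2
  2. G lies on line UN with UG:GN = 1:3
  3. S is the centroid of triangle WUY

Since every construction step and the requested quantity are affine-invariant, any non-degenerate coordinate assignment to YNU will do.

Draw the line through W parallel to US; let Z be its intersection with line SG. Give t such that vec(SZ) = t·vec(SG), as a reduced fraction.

Work in coordinates with Y = (0, 0), N = (1, 0), U = (0, 1).
1. W lies on line NY with NW:WY = 1:2 ⇒ W = (2/3, 0)
2. G lies on line UN with UG:GN = 1:3 ⇒ G = (1/4, 3/4)
3. S is the centroid of triangle WUY ⇒ S = (2/9, 1/3)
through W parallel to US: direction (2/9, -2/3); meets SG at Z = (5/18, 7/6)
Z = S + t·(G−S) with t = 2

t = 2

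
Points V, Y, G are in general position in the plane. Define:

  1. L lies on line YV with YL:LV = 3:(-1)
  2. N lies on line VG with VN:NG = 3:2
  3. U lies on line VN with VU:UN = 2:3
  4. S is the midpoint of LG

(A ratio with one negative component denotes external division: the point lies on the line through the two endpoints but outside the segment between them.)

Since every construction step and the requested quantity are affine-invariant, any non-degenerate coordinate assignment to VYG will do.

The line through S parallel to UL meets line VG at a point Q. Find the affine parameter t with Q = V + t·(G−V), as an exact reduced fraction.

t = 31/50

Choose coordinates V = (0, 0), Y = (1, 0), G = (0, 1).
1. L lies on line YV with YL:LV = 3:(-1) ⇒ L = (-1/2, 0)
2. N lies on line VG with VN:NG = 3:2 ⇒ N = (0, 3/5)
3. U lies on line VN with VU:UN = 2:3 ⇒ U = (0, 6/25)
4. S is the midpoint of LG ⇒ S = (-1/4, 1/2)
through S parallel to UL: direction (-1/2, -6/25); meets VG at Q = (0, 31/50)
Q = V + t·(G−V) with t = 31/50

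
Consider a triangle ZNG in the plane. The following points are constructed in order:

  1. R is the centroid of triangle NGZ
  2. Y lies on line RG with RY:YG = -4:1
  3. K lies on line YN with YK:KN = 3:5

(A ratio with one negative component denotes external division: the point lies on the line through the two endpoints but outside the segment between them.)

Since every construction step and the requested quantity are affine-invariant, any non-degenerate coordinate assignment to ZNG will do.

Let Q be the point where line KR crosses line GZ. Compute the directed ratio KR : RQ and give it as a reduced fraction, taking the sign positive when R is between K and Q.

Work in coordinates with Z = (0, 0), N = (1, 0), G = (0, 1).
1. R is the centroid of triangle NGZ ⇒ R = (1/3, 1/3)
2. Y lies on line RG with RY:YG = -4:1 ⇒ Y = (-1/9, 11/9)
3. K lies on line YN with YK:KN = 3:5 ⇒ K = (11/36, 55/72)
line KR meets GZ at Q = (0, 11/2)
R = K + t·(Q−K) with t = -1/11, so KR:RQ = -1/11:12/11

KR:RQ = -1/12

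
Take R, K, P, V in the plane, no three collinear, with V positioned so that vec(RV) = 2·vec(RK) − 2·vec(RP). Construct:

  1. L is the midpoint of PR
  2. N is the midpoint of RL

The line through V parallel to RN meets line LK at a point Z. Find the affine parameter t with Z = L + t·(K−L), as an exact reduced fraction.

Work in coordinates with R = (0, 0), K = (1, 0), P = (0, 1), V = (2, -2).
1. L is the midpoint of PR ⇒ L = (0, 1/2)
2. N is the midpoint of RL ⇒ N = (0, 1/4)
through V parallel to RN: direction (0, 1/4); meets LK at Z = (2, -1/2)
Z = L + t·(K−L) with t = 2

t = 2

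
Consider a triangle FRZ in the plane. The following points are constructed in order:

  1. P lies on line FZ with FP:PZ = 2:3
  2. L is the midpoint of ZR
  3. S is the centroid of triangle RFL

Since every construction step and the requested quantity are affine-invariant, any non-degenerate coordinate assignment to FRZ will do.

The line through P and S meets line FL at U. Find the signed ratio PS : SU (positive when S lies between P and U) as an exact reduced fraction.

PS:SU = -11/5

Assign F = (0, 0), R = (1, 0), Z = (0, 1) — the answer is frame-independent, so this choice is without loss of generality.
1. P lies on line FZ with FP:PZ = 2:3 ⇒ P = (0, 2/5)
2. L is the midpoint of ZR ⇒ L = (1/2, 1/2)
3. S is the centroid of triangle RFL ⇒ S = (1/2, 1/6)
line PS meets FL at U = (3/11, 3/11)
S = P + t·(U−P) with t = 11/6, so PS:SU = 11/6:-5/6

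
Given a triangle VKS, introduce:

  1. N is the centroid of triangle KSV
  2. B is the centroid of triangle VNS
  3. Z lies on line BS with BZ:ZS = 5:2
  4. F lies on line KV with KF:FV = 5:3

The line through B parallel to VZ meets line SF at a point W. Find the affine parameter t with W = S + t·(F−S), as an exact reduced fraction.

t = 8/25

Choose coordinates V = (0, 0), K = (1, 0), S = (0, 1).
1. N is the centroid of triangle KSV ⇒ N = (1/3, 1/3)
2. B is the centroid of triangle VNS ⇒ B = (1/9, 4/9)
3. Z lies on line BS with BZ:ZS = 5:2 ⇒ Z = (2/63, 53/63)
4. F lies on line KV with KF:FV = 5:3 ⇒ F = (3/8, 0)
through B parallel to VZ: direction (2/63, 53/63); meets SF at W = (3/25, 17/25)
W = S + t·(F−S) with t = 8/25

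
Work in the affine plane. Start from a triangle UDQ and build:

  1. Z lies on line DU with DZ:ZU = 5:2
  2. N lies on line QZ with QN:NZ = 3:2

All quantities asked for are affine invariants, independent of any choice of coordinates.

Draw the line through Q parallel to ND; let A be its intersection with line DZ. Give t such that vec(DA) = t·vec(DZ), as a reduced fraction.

t = -3/2

Choose coordinates U = (0, 0), D = (1, 0), Q = (0, 1).
1. Z lies on line DU with DZ:ZU = 5:2 ⇒ Z = (2/7, 0)
2. N lies on line QZ with QN:NZ = 3:2 ⇒ N = (6/35, 2/5)
through Q parallel to ND: direction (29/35, -2/5); meets DZ at A = (29/14, 0)
A = D + t·(Z−D) with t = -3/2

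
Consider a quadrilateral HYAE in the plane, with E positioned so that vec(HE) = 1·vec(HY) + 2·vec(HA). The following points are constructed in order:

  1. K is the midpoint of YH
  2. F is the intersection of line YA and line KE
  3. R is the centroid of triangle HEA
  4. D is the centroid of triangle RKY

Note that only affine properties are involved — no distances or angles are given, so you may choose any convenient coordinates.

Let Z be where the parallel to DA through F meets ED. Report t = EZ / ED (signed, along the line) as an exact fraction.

Set H = (0, 0), Y = (1, 0), A = (0, 1), E = (1, 2); any affine frame gives the same invariant.
1. K is the midpoint of YH ⇒ K = (1/2, 0)
2. F is the intersection of line YA and line KE ⇒ F = (3/5, 2/5)
3. R is the centroid of triangle HEA ⇒ R = (1/3, 1)
4. D is the centroid of triangle RKY ⇒ D = (11/18, 1/3)
through F parallel to DA: direction (-11/18, 2/3); meets ED at Z = (643/1035, 26/69)
Z = E + t·(D−E) with t = 112/115

t = 112/115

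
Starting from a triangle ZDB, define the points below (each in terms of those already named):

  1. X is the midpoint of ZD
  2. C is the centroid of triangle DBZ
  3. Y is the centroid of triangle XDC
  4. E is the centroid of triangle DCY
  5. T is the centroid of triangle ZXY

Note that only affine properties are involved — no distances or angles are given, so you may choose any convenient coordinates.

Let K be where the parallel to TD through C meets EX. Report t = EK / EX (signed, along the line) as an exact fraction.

t = -17/16

Choose coordinates Z = (0, 0), D = (1, 0), B = (0, 1).
1. X is the midpoint of ZD ⇒ X = (1/2, 0)
2. C is the centroid of triangle DBZ ⇒ C = (1/3, 1/3)
3. Y is the centroid of triangle XDC ⇒ Y = (11/18, 1/9)
4. E is the centroid of triangle DCY ⇒ E = (35/54, 4/27)
5. T is the centroid of triangle ZXY ⇒ T = (10/27, 1/27)
through C parallel to TD: direction (17/27, -1/27); meets EX at K = (29/36, 11/36)
K = E + t·(X−E) with t = -17/16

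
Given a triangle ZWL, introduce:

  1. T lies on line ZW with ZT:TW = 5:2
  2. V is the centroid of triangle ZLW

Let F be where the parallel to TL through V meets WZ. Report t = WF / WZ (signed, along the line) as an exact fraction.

t = 3/7

Work in coordinates with Z = (0, 0), W = (1, 0), L = (0, 1).
1. T lies on line ZW with ZT:TW = 5:2 ⇒ T = (5/7, 0)
2. V is the centroid of triangle ZLW ⇒ V = (1/3, 1/3)
through V parallel to TL: direction (-5/7, 1); meets WZ at F = (4/7, 0)
F = W + t·(Z−W) with t = 3/7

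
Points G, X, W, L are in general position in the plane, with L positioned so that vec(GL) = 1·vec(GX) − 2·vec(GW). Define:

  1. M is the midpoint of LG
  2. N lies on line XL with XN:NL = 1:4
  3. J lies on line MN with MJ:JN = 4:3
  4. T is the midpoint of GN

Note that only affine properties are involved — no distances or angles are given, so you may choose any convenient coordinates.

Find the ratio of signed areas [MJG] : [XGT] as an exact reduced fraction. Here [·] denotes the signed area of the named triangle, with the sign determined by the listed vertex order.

Work in coordinates with G = (0, 0), X = (1, 0), W = (0, 1), L = (1, -2).
1. M is the midpoint of LG ⇒ M = (1/2, -1)
2. N lies on line XL with XN:NL = 1:4 ⇒ N = (1, -2/5)
3. J lies on line MN with MJ:JN = 4:3 ⇒ J = (11/14, -23/35)
4. T is the midpoint of GN ⇒ T = (1/2, -1/5)
2·[MJG] = 16/35, 2·[XGT] = 1/5
[MJG]:[XGT] = 16/35:1/5 = 16/7

[MJG]:[XGT] = 16/7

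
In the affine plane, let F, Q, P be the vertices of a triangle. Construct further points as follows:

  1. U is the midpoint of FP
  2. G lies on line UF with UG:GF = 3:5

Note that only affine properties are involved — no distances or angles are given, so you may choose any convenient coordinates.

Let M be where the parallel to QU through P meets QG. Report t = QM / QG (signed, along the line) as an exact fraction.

Set F = (0, 0), Q = (1, 0), P = (0, 1); any affine frame gives the same invariant.
1. U is the midpoint of FP ⇒ U = (0, 1/2)
2. G lies on line UF with UG:GF = 3:5 ⇒ G = (0, 5/16)
through P parallel to QU: direction (-1, 1/2); meets QG at M = (11/3, -5/6)
M = Q + t·(G−Q) with t = -8/3

t = -8/3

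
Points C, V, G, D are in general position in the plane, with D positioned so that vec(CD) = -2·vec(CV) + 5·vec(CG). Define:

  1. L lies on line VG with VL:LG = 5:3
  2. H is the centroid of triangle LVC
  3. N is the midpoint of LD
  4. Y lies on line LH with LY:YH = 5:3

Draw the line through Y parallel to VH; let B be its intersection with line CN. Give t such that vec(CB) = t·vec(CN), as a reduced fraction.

Set C = (0, 0), V = (1, 0), G = (0, 1), D = (-2, 5); any affine frame gives the same invariant.
1. L lies on line VG with VL:LG = 5:3 ⇒ L = (3/8, 5/8)
2. H is the centroid of triangle LVC ⇒ H = (11/24, 5/24)
3. N is the midpoint of LD ⇒ N = (-13/16, 45/16)
4. Y lies on line LH with LY:YH = 5:3 ⇒ Y = (41/96, 35/96)
through Y parallel to VH: direction (-13/24, 5/24); meets CN at B = (-11/64, 495/832)
B = C + t·(N−C) with t = 11/52

t = 11/52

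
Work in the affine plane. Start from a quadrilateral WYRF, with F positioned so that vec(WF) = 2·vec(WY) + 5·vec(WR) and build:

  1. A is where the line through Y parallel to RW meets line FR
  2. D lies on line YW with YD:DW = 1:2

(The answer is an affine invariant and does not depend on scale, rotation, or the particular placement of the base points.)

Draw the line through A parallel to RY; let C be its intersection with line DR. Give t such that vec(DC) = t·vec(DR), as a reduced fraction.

Work in coordinates with W = (0, 0), Y = (1, 0), R = (0, 1), F = (2, 5).
1. A is where the line through Y parallel to RW meets line FR ⇒ A = (1, 3)
2. D lies on line YW with YD:DW = 1:2 ⇒ D = (2/3, 0)
through A parallel to RY: direction (1, -1); meets DR at C = (-6, 10)
C = D + t·(R−D) with t = 10

t = 10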